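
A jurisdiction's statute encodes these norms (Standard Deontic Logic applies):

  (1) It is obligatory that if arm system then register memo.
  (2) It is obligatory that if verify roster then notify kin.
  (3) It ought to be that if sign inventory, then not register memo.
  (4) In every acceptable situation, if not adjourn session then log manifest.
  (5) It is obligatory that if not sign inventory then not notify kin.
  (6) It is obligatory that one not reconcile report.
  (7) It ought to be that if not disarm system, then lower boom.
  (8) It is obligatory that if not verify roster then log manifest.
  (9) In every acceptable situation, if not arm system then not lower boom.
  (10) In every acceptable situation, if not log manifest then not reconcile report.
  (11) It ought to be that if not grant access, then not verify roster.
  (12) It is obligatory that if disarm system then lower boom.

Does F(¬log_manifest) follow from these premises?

Yes

By case analysis on ¬disarm_system: premise 7 gives O(¬disarm_system → lower_boom) and premise 12 gives O(disarm_system → lower_boom), so O(lower_boom) either way.
Premise 9, O(¬arm_system → ¬lower_boom), contraposes to O(lower_boom → arm_system); with O(lower_boom) we get O(arm_system).
From O(arm_system) and premise 1, O(arm_system → register_memo), we obtain O(register_memo).
Premise 3 is O(sign_inventory → ¬register_memo); contrapositively O(register_memo → ¬sign_inventory). Since O(register_memo) holds, K gives O(¬sign_inventory).
From O(¬sign_inventory) and premise 5, O(¬sign_inventory → ¬notify_kin), we obtain O(¬notify_kin).
Premise 2 is O(verify_roster → notify_kin); contrapositively O(¬notify_kin → ¬verify_roster). Since O(¬notify_kin) holds, K gives O(¬verify_roster).
Applying K to premise 8 (O(¬verify_roster → log_manifest)) and O(¬verify_roster) yields O(log_manifest).
Premises 4, 6, 10, 11 do not contribute to this derivation.
So O(log_manifest) holds, i.e. F(¬log_manifest). The claim follows.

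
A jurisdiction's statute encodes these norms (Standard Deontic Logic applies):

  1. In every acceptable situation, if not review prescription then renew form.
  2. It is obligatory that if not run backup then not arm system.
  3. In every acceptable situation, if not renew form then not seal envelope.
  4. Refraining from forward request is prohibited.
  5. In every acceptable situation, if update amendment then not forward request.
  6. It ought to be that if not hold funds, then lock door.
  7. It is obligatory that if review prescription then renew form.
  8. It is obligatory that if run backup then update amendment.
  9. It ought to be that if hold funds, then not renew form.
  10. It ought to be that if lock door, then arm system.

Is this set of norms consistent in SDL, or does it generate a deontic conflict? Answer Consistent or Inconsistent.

Inconsistent

Premises 1 and 7 are O(¬review_prescription → renew_form) and O(review_prescription → renew_form); every ideal world satisfies ¬review_prescription or review_prescription, so in either case renew_form holds — hence O(renew_form).
The contrapositive of premise 9 (O(hold_funds → ¬renew_form)) is O(renew_form → ¬hold_funds), and O(renew_form) is already established, so O(¬hold_funds).
With premise 6, O(¬hold_funds → lock_door), the K-axiom yields O(lock_door).
With premise 10, O(lock_door → arm_system), the K-axiom yields O(arm_system).
Premise 2, O(¬run_backup → ¬arm_system), contraposes to O(arm_system → run_backup); with O(arm_system) we get O(run_backup).
With premise 8, O(run_backup → update_amendment), the K-axiom yields O(update_amendment).
Applying K to premise 5 (O(update_amendment → ¬forward_request)) and O(update_amendment) yields O(¬forward_request).
But premise 4, F(¬forward_request), means O(forward_request).
We now have both O(¬forward_request) and O(forward_request) — forward_request is simultaneously obligatory and forbidden, violating the D-axiom.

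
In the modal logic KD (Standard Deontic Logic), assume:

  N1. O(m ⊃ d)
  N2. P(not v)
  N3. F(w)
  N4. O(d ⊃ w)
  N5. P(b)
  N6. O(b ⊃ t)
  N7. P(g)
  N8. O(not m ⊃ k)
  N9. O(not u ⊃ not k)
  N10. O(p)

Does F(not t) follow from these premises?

No

Premise 6 is O(b ⊃ t), but O(b) is not derivable from the premises (the permission P(b) asserts only not O(not b), not O(b)), so it does not yield O(t).
No other premise forces O(t). An ideal world satisfying every premise can still have not t true, so F(not t) is not derivable.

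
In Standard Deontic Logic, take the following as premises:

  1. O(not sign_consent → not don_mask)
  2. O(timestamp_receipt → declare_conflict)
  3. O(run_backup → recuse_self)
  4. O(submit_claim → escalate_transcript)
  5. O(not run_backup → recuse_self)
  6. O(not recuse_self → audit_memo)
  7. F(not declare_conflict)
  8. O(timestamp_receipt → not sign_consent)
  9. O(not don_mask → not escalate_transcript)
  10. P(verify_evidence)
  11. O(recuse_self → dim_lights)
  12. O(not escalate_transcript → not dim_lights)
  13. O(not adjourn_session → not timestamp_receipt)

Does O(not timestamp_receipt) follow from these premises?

Yes

Premises 5 and 3 cover both cases: O(not run_backup → recuse_self) and O(run_backup → recuse_self). Since not run_backup ∨ run_backup is a tautology, O(recuse_self) follows.
From O(recuse_self) and premise 11, O(recuse_self → dim_lights), we obtain O(dim_lights).
Premise 12, O(not escalate_transcript → not dim_lights), contraposes to O(dim_lights → escalate_transcript); with O(dim_lights) we get O(escalate_transcript).
Premise 9 is O(not don_mask → not escalate_transcript); contrapositively O(escalate_transcript → don_mask). Since O(escalate_transcript) holds, K gives O(don_mask).
The contrapositive of premise 1 (O(not sign_consent → not don_mask)) is O(don_mask → sign_consent), and O(don_mask) is already established, so O(sign_consent).
Premise 8, O(timestamp_receipt → not sign_consent), contraposes to O(sign_consent → not timestamp_receipt); with O(sign_consent) we get O(not timestamp_receipt).
Premises 2, 4, 6, 7, 10, 13 do not contribute to this derivation.
So O(not timestamp_receipt) follows.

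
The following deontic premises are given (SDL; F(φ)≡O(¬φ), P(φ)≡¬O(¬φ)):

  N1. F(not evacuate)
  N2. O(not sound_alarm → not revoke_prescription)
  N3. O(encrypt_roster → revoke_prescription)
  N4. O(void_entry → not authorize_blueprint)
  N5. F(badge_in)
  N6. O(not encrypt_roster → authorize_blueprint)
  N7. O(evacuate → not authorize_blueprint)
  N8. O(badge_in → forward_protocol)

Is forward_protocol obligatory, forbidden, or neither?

Premise 8 is O(badge_in → forward_protocol), but O(badge_in) is not derivable from the premises, so it does not yield O(forward_protocol).
No premise or chain of K-axiom applications forces O(forward_protocol), and none forces O(not forward_protocol). So forward_protocol is neither obligatory nor forbidden under these norms.

Neither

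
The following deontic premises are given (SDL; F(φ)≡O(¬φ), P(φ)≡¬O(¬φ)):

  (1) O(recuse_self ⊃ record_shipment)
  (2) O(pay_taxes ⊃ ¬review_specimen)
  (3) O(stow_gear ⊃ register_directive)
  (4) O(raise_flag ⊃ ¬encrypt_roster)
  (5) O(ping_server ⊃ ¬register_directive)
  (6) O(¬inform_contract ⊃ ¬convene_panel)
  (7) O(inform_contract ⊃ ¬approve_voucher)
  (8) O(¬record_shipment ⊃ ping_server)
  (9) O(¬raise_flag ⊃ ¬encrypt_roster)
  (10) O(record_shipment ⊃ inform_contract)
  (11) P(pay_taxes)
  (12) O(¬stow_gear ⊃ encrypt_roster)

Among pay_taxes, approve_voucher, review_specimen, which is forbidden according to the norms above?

Premises 4 and 9 cover both cases: O(raise_flag ⊃ ¬encrypt_roster) and O(¬raise_flag ⊃ ¬encrypt_roster). Since raise_flag ∨ ¬raise_flag is a tautology, O(¬encrypt_roster) follows.
The contrapositive of premise 12 (O(¬stow_gear ⊃ encrypt_roster)) is O(¬encrypt_roster ⊃ stow_gear), and O(¬encrypt_roster) is already established, so O(stow_gear).
From O(stow_gear) and premise 3, O(stow_gear ⊃ register_directive), we obtain O(register_directive).
The contrapositive of premise 5 (O(ping_server ⊃ ¬register_directive)) is O(register_directive ⊃ ¬ping_server), and O(register_directive) is already established, so O(¬ping_server).
The contrapositive of premise 8 (O(¬record_shipment ⊃ ping_server)) is O(¬ping_server ⊃ record_shipment), and O(¬ping_server) is already established, so O(record_shipment).
With premise 10, O(record_shipment ⊃ inform_contract), the K-axiom yields O(inform_contract).
From O(inform_contract) and premise 7, O(inform_contract ⊃ ¬approve_voucher), we obtain O(¬approve_voucher).
So O(¬approve_voucher) holds, i.e. approve_voucher is forbidden. None of the other listed options is forbidden under the premises.

approve_voucher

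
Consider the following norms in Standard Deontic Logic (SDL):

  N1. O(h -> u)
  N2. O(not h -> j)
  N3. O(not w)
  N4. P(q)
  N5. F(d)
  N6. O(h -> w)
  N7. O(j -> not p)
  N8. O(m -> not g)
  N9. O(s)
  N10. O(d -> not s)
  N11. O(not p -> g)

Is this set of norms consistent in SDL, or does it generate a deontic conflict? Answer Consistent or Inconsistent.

Consistent

Premise 10 is O(d -> not s), but O(d) is not derivable from the premises, so it does not yield O(not s).
So O(not s) is not derivable, and the apparent clash with O(s) does not arise.
A world satisfying every obligation exists (e.g. d=false, g=true, h=false, j=true, m=false, p=false, q=false, s=true, u=false, w=false); no atom is both obligatory and forbidden, so the set is consistent.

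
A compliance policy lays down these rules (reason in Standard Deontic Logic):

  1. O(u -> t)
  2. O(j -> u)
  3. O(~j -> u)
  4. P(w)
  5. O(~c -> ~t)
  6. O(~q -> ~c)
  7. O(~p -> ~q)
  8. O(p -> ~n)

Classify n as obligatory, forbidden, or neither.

By case analysis on ~j: premise 3 gives O(~j -> u) and premise 2 gives O(j -> u), so O(u) either way.
Premise 1 is O(u -> t); since O(u), deontic closure gives O(t).
The contrapositive of premise 5 (O(~c -> ~t)) is O(t -> c), and O(t) is already established, so O(c).
Premise 6 is O(~q -> ~c); contrapositively O(c -> q). Since O(c) holds, K gives O(q).
Premise 7, O(~p -> ~q), contraposes to O(q -> p); with O(q) we get O(p).
Premise 8 is O(p -> ~n); since O(p), deontic closure gives O(~n).
Premise 4 does not contribute to this derivation.
Thus O(~n), which is F(n): n is forbidden.

Forbidden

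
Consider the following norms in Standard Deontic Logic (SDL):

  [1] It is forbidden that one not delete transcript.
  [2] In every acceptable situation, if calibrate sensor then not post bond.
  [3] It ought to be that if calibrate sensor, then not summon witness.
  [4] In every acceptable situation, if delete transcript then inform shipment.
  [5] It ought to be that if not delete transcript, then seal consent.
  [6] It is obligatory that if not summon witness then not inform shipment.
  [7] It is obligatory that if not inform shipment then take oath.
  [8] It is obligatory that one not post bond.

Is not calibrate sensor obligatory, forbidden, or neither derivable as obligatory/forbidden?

Obligatory

Premise 1, F(¬delete_transcript), is equivalent to O(delete_transcript).
With premise 4, O(delete_transcript → inform_shipment), the K-axiom yields O(inform_shipment).
Premise 6 is O(¬summon_witness → ¬inform_shipment); contrapositively O(inform_shipment → summon_witness). Since O(inform_shipment) holds, K gives O(summon_witness).
Premise 3, O(calibrate_sensor → ¬summon_witness), contraposes to O(summon_witness → ¬calibrate_sensor); with O(summon_witness) we get O(¬calibrate_sensor).
Premises 2, 5, 7, 8 do not contribute to this derivation.
Hence ¬calibrate_sensor is obligatory.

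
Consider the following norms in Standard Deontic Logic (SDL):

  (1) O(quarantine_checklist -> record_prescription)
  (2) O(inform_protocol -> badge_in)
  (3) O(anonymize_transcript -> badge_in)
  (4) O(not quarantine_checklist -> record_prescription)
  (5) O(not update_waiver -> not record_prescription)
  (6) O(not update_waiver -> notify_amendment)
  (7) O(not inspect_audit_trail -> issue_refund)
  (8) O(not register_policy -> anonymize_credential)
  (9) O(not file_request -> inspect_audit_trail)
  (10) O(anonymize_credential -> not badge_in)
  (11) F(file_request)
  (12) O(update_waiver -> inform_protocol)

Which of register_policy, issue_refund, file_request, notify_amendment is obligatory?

Premises 4 and 1 cover both cases: O(not quarantine_checklist -> record_prescription) and O(quarantine_checklist -> record_prescription). Since not quarantine_checklist ∨ quarantine_checklist is a tautology, O(record_prescription) follows.
The contrapositive of premise 5 (O(not update_waiver -> not record_prescription)) is O(record_prescription -> update_waiver), and O(record_prescription) is already established, so O(update_waiver).
With premise 12, O(update_waiver -> inform_protocol), the K-axiom yields O(inform_protocol).
With premise 2, O(inform_protocol -> badge_in), the K-axiom yields O(badge_in).
Premise 10 is O(anonymize_credential -> not badge_in); contrapositively O(badge_in -> not anonymize_credential). Since O(badge_in) holds, K gives O(not anonymize_credential).
The contrapositive of premise 8 (O(not register_policy -> anonymize_credential)) is O(not anonymize_credential -> register_policy), and O(not anonymize_credential) is already established, so O(register_policy).
So O(register_policy) holds — register_policy is obligatory. None of the other listed options is made obligatory by any chain of premises.

register_policy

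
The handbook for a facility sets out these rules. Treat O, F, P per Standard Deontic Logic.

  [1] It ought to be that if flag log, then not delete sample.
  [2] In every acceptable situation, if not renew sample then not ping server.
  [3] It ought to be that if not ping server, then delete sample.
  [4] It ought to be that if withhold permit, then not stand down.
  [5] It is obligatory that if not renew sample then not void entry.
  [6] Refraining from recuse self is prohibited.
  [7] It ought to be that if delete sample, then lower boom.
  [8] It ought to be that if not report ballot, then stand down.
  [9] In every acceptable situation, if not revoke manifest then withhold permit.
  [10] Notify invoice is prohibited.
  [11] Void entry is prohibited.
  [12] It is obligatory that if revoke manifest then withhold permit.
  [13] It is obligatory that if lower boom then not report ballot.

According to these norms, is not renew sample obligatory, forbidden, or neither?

Premises 12 and 9 are O(revoke_manifest → withhold_permit) and O(¬revoke_manifest → withhold_permit); every ideal world satisfies revoke_manifest or ¬revoke_manifest, so in either case withhold_permit holds — hence O(withhold_permit).
Applying K to premise 4 (O(withhold_permit → ¬stand_down)) and O(withhold_permit) yields O(¬stand_down).
Premise 8 is O(¬report_ballot → stand_down); contrapositively O(¬stand_down → report_ballot). Since O(¬stand_down) holds, K gives O(report_ballot).
Premise 13, O(lower_boom → ¬report_ballot), contraposes to O(report_ballot → ¬lower_boom); with O(report_ballot) we get O(¬lower_boom).
The contrapositive of premise 7 (O(delete_sample → lower_boom)) is O(¬lower_boom → ¬delete_sample), and O(¬lower_boom) is already established, so O(¬delete_sample).
Premise 3, O(¬ping_server → delete_sample), contraposes to O(¬delete_sample → ping_server); with O(¬delete_sample) we get O(ping_server).
Premise 2, O(¬renew_sample → ¬ping_server), contraposes to O(ping_server → renew_sample); with O(ping_server) we get O(renew_sample).
Premises 1, 5, 6, 10, 11 do not contribute to this derivation.
Thus O(renew_sample), which is F(¬renew_sample): ¬renew_sample is forbidden.

Forbidden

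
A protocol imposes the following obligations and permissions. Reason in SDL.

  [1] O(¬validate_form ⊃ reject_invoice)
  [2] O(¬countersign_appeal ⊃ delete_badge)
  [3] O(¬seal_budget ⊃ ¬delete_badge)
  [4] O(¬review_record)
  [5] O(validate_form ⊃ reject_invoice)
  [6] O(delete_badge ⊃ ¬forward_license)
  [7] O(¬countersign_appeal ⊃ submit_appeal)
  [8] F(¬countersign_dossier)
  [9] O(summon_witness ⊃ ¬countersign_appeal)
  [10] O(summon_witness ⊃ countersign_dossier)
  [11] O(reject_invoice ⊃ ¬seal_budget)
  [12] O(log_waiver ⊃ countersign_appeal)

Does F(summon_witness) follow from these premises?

By case analysis on ¬validate_form: premise 1 gives O(¬validate_form ⊃ reject_invoice) and premise 5 gives O(validate_form ⊃ reject_invoice), so O(reject_invoice) either way.
Premise 11 is O(reject_invoice ⊃ ¬seal_budget); since O(reject_invoice), deontic closure gives O(¬seal_budget).
Premise 3 is O(¬seal_budget ⊃ ¬delete_badge); since O(¬seal_budget), deontic closure gives O(¬delete_badge).
Premise 2 is O(¬countersign_appeal ⊃ delete_badge); contrapositively O(¬delete_badge ⊃ countersign_appeal). Since O(¬delete_badge) holds, K gives O(countersign_appeal).
Premise 9 is O(summon_witness ⊃ ¬countersign_appeal); contrapositively O(countersign_appeal ⊃ ¬summon_witness). Since O(countersign_appeal) holds, K gives O(¬summon_witness).
Premises 4, 6, 7, 8, 10, 12 do not contribute to this derivation.
So O(¬summon_witness) holds, i.e. F(summon_witness). The claim follows.

Yes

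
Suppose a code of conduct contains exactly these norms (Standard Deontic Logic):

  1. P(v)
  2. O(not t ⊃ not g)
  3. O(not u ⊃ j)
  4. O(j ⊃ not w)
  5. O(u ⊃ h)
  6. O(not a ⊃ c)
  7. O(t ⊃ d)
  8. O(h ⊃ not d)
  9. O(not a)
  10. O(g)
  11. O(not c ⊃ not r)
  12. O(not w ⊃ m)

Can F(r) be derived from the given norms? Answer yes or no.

No

Premise 11 is O(not c ⊃ not r), but O(not c) is not derivable from the premises, so it does not yield O(not r).
No other premise forces O(not r). An ideal world satisfying every premise can still have r true, so F(r) is not derivable.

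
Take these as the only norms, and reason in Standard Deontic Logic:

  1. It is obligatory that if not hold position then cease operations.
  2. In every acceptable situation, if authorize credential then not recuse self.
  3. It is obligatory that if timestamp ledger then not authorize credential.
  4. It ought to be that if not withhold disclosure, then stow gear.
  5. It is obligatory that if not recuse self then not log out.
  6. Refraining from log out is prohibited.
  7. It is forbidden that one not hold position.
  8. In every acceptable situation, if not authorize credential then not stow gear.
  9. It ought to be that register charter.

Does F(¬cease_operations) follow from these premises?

No

Premise 1 is O(¬hold_position → cease_operations), but O(¬hold_position) is not derivable from the premises, so it does not yield O(cease_operations).
No other premise forces O(cease_operations). An ideal world satisfying every premise can still have ¬cease_operations true, so F(¬cease_operations) is not derivable.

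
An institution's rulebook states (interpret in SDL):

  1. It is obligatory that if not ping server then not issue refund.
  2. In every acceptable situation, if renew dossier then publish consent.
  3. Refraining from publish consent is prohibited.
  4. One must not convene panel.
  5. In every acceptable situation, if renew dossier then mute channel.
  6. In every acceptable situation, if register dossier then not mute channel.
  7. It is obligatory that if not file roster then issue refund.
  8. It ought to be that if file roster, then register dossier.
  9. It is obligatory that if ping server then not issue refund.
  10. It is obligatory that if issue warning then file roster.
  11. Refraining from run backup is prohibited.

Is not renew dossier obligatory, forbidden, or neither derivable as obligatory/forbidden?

By case analysis on ping_server: premise 9 gives O(ping_server → ¬issue_refund) and premise 1 gives O(¬ping_server → ¬issue_refund), so O(¬issue_refund) either way.
Premise 7, O(¬file_roster → issue_refund), contraposes to O(¬issue_refund → file_roster); with O(¬issue_refund) we get O(file_roster).
Applying K to premise 8 (O(file_roster → register_dossier)) and O(file_roster) yields O(register_dossier).
Premise 6 is O(register_dossier → ¬mute_channel); since O(register_dossier), deontic closure gives O(¬mute_channel).
Premise 5, O(renew_dossier → mute_channel), contraposes to O(¬mute_channel → ¬renew_dossier); with O(¬mute_channel) we get O(¬renew_dossier).
Premises 2, 3, 4, 10, 11 do not contribute to this derivation.
Hence ¬renew_dossier is obligatory.

Obligatory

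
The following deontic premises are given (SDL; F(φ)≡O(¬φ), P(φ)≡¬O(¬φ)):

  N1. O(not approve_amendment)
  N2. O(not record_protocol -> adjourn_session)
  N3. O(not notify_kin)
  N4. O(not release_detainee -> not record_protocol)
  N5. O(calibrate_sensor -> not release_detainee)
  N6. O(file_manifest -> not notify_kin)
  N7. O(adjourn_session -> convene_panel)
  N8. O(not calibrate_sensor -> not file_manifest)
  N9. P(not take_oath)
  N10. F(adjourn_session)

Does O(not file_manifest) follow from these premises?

Premise 10 is F(adjourn_session), i.e. O(not adjourn_session).
Premise 2, O(not record_protocol -> adjourn_session), contraposes to O(not adjourn_session -> record_protocol); with O(not adjourn_session) we get O(record_protocol).
Premise 4 is O(not release_detainee -> not record_protocol); contrapositively O(record_protocol -> release_detainee). Since O(record_protocol) holds, K gives O(release_detainee).
The contrapositive of premise 5 (O(calibrate_sensor -> not release_detainee)) is O(release_detainee -> not calibrate_sensor), and O(release_detainee) is already established, so O(not calibrate_sensor).
With premise 8, O(not calibrate_sensor -> not file_manifest), the K-axiom yields O(not file_manifest).
Premises 1, 3, 6, 7, 9 do not contribute to this derivation.
So O(not file_manifest) follows.

Yes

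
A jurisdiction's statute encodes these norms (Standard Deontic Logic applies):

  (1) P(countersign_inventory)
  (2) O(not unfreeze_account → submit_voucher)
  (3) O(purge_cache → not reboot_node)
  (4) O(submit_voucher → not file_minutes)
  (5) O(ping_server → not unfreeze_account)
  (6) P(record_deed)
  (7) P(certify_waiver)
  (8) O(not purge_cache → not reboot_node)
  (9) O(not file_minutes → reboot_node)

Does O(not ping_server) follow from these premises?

Yes

Premises 8 and 3 cover both cases: O(not purge_cache → not reboot_node) and O(purge_cache → not reboot_node). Since not purge_cache ∨ purge_cache is a tautology, O(not reboot_node) follows.
The contrapositive of premise 9 (O(not file_minutes → reboot_node)) is O(not reboot_node → file_minutes), and O(not reboot_node) is already established, so O(file_minutes).
The contrapositive of premise 4 (O(submit_voucher → not file_minutes)) is O(file_minutes → not submit_voucher), and O(file_minutes) is already established, so O(not submit_voucher).
The contrapositive of premise 2 (O(not unfreeze_account → submit_voucher)) is O(not submit_voucher → unfreeze_account), and O(not submit_voucher) is already established, so O(unfreeze_account).
The contrapositive of premise 5 (O(ping_server → not unfreeze_account)) is O(unfreeze_account → not ping_server), and O(unfreeze_account) is already established, so O(not ping_server).
Premises 1, 6, 7 do not contribute to this derivation.
So O(not ping_server) follows.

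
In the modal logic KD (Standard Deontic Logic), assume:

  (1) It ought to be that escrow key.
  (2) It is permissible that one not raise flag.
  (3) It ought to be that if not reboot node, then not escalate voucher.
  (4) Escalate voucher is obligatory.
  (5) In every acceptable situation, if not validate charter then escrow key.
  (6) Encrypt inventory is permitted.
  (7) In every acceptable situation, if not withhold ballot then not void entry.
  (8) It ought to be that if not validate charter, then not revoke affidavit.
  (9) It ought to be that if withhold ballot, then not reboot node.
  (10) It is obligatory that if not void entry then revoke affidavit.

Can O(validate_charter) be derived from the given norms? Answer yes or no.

Premise 4 states O(escalate_voucher) outright.
Premise 3 is O(¬reboot_node → ¬escalate_voucher); contrapositively O(escalate_voucher → reboot_node). Since O(escalate_voucher) holds, K gives O(reboot_node).
The contrapositive of premise 9 (O(withhold_ballot → ¬reboot_node)) is O(reboot_node → ¬withhold_ballot), and O(reboot_node) is already established, so O(¬withhold_ballot).
From O(¬withhold_ballot) and premise 7, O(¬withhold_ballot → ¬void_entry), we obtain O(¬void_entry).
From O(¬void_entry) and premise 10, O(¬void_entry → revoke_affidavit), we obtain O(revoke_affidavit).
Premise 8 is O(¬validate_charter → ¬revoke_affidavit); contrapositively O(revoke_affidavit → validate_charter). Since O(revoke_affidavit) holds, K gives O(validate_charter).
Premises 1, 2, 5, 6 do not contribute to this derivation.
So O(validate_charter) follows.

Yes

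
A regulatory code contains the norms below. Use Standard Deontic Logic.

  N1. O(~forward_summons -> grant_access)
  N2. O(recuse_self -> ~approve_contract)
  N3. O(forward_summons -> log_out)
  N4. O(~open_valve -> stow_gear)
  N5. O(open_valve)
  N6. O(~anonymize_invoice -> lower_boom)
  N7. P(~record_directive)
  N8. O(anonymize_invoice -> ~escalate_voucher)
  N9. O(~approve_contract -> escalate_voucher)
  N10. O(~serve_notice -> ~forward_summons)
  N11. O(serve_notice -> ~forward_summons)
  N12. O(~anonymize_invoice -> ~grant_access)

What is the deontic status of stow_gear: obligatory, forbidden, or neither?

Neither

Premise 4 is O(~open_valve -> stow_gear), but O(~open_valve) is not derivable from the premises, so it does not yield O(stow_gear).
No premise or chain of K-axiom applications forces O(stow_gear), and none forces O(~stow_gear). So stow_gear is neither obligatory nor forbidden under these norms.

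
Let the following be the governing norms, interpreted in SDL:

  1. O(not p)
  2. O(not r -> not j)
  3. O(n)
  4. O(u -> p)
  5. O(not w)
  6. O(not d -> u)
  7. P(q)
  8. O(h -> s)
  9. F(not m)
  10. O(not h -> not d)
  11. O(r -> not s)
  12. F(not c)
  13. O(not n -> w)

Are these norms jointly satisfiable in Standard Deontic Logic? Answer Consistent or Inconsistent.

Consistent

Premise 13 is O(not n -> w), but O(not n) is not derivable from the premises, so it does not yield O(w).
So O(w) is not derivable, and the apparent clash with O(not w) does not arise.
A world satisfying every obligation exists (e.g. c=true, d=true, h=true, j=false, m=true, n=true, p=false, q=false, r=false, s=true, u=false, w=false); no atom is both obligatory and forbidden, so the set is consistent.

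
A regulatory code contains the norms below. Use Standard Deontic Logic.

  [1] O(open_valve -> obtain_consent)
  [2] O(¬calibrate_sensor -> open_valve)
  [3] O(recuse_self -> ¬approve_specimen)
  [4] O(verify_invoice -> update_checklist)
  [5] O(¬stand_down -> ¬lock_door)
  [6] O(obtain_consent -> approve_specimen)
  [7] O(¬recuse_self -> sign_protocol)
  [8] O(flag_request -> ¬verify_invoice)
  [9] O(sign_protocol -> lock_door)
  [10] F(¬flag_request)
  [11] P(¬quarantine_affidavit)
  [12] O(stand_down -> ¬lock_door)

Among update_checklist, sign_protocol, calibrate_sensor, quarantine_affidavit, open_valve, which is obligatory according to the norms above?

calibrate_sensor

By case analysis on ¬stand_down: premise 5 gives O(¬stand_down -> ¬lock_door) and premise 12 gives O(stand_down -> ¬lock_door), so O(¬lock_door) either way.
Premise 9, O(sign_protocol -> lock_door), contraposes to O(¬lock_door -> ¬sign_protocol); with O(¬lock_door) we get O(¬sign_protocol).
Premise 7 is O(¬recuse_self -> sign_protocol); contrapositively O(¬sign_protocol -> recuse_self). Since O(¬sign_protocol) holds, K gives O(recuse_self).
From O(recuse_self) and premise 3, O(recuse_self -> ¬approve_specimen), we obtain O(¬approve_specimen).
The contrapositive of premise 6 (O(obtain_consent -> approve_specimen)) is O(¬approve_specimen -> ¬obtain_consent), and O(¬approve_specimen) is already established, so O(¬obtain_consent).
The contrapositive of premise 1 (O(open_valve -> obtain_consent)) is O(¬obtain_consent -> ¬open_valve), and O(¬obtain_consent) is already established, so O(¬open_valve).
Premise 2, O(¬calibrate_sensor -> open_valve), contraposes to O(¬open_valve -> calibrate_sensor); with O(¬open_valve) we get O(calibrate_sensor).
So O(calibrate_sensor) holds — calibrate_sensor is obligatory. None of the other listed options is made obligatory by any chain of premises.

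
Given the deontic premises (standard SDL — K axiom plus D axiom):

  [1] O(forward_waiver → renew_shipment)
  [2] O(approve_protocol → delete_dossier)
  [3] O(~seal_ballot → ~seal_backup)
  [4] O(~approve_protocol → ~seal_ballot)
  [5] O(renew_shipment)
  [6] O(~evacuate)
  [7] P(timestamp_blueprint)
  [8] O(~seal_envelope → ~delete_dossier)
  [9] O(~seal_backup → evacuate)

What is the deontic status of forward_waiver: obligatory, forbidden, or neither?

Premise 1 is O(forward_waiver → renew_shipment); even if O(renew_shipment) held, inferring O(forward_waiver) would be affirming the consequent — invalid.
No premise or chain of K-axiom applications forces O(forward_waiver), and none forces O(~forward_waiver). So forward_waiver is neither obligatory nor forbidden under these norms.

Neither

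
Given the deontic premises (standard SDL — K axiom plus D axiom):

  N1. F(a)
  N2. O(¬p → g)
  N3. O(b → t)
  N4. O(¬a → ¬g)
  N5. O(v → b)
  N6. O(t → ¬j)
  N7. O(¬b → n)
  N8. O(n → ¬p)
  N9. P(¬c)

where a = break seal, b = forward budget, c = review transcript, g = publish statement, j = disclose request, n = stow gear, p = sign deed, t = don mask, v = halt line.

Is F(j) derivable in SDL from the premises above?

F(a) at premise 1 means O(¬a).
Premise 4 is O(¬a → ¬g); since O(¬a), deontic closure gives O(¬g).
Premise 2, O(¬p → g), contraposes to O(¬g → p); with O(¬g) we get O(p).
The contrapositive of premise 8 (O(n → ¬p)) is O(p → ¬n), and O(p) is already established, so O(¬n).
The contrapositive of premise 7 (O(¬b → n)) is O(¬n → b), and O(¬n) is already established, so O(b).
From O(b) and premise 3, O(b → t), we obtain O(t).
With premise 6, O(t → ¬j), the K-axiom yields O(¬j).
Premises 5, 9 do not contribute to this derivation.
So O(¬j) holds, i.e. F(j). The claim follows.

Yes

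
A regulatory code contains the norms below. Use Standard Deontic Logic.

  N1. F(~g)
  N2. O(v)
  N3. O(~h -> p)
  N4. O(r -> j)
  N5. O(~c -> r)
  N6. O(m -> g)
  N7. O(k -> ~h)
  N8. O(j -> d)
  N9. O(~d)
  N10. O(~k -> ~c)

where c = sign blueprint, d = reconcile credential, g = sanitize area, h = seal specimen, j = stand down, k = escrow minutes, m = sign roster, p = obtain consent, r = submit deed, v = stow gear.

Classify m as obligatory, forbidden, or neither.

Neither

Premise 6 is O(m -> g); even if O(g) held, inferring O(m) would be affirming the consequent — invalid.
No premise or chain of K-axiom applications forces O(m), and none forces O(~m). So m is neither obligatory nor forbidden under these norms.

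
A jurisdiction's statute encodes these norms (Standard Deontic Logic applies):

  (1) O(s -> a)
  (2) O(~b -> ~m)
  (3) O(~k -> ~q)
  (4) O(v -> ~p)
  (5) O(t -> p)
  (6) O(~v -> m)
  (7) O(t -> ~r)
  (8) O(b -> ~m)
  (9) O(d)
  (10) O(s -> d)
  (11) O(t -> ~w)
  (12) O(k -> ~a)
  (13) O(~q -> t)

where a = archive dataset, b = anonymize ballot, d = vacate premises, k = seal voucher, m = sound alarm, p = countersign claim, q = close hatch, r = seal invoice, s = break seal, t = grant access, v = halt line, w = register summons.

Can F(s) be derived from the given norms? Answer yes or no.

Premises 2 and 8 cover both cases: O(~b -> ~m) and O(b -> ~m). Since ~b ∨ b is a tautology, O(~m) follows.
Premise 6, O(~v -> m), contraposes to O(~m -> v); with O(~m) we get O(v).
Premise 4 is O(v -> ~p); since O(v), deontic closure gives O(~p).
Premise 5, O(t -> p), contraposes to O(~p -> ~t); with O(~p) we get O(~t).
Premise 13 is O(~q -> t); contrapositively O(~t -> q). Since O(~t) holds, K gives O(q).
Premise 3 is O(~k -> ~q); contrapositively O(q -> k). Since O(q) holds, K gives O(k).
Applying K to premise 12 (O(k -> ~a)) and O(k) yields O(~a).
Premise 1 is O(s -> a); contrapositively O(~a -> ~s). Since O(~a) holds, K gives O(~s).
Premises 7, 9, 10, 11 do not contribute to this derivation.
So O(~s) holds, i.e. F(s). The claim follows.

Yes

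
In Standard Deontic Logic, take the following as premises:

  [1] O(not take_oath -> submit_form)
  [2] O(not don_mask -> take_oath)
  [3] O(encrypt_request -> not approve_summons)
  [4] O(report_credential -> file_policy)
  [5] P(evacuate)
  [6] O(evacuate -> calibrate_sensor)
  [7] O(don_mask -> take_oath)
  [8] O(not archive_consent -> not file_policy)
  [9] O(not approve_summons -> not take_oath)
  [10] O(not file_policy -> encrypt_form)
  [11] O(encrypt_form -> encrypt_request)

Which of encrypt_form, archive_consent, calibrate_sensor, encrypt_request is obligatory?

archive_consent

By case analysis on not don_mask: premise 2 gives O(not don_mask -> take_oath) and premise 7 gives O(don_mask -> take_oath), so O(take_oath) either way.
Premise 9 is O(not approve_summons -> not take_oath); contrapositively O(take_oath -> approve_summons). Since O(take_oath) holds, K gives O(approve_summons).
Premise 3, O(encrypt_request -> not approve_summons), contraposes to O(approve_summons -> not encrypt_request); with O(approve_summons) we get O(not encrypt_request).
The contrapositive of premise 11 (O(encrypt_form -> encrypt_request)) is O(not encrypt_request -> not encrypt_form), and O(not encrypt_request) is already established, so O(not encrypt_form).
The contrapositive of premise 10 (O(not file_policy -> encrypt_form)) is O(not encrypt_form -> file_policy), and O(not encrypt_form) is already established, so O(file_policy).
Premise 8, O(not archive_consent -> not file_policy), contraposes to O(file_policy -> archive_consent); with O(file_policy) we get O(archive_consent).
So O(archive_consent) holds — archive_consent is obligatory. None of the other listed options is made obligatory by any chain of premises.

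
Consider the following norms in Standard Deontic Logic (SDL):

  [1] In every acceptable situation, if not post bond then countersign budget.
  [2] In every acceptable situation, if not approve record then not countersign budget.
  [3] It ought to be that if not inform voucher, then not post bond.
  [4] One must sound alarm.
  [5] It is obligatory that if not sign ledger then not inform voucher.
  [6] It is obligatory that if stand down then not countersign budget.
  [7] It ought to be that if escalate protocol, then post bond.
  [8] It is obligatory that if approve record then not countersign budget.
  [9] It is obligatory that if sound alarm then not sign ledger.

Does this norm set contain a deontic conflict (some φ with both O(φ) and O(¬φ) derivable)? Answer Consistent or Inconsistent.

By case analysis on ¬approve_record: premise 2 gives O(¬approve_record → ¬countersign_budget) and premise 8 gives O(approve_record → ¬countersign_budget), so O(¬countersign_budget) either way.
Premise 1 is O(¬post_bond → countersign_budget); contrapositively O(¬countersign_budget → post_bond). Since O(¬countersign_budget) holds, K gives O(post_bond).
Premise 3 is O(¬inform_voucher → ¬post_bond); contrapositively O(post_bond → inform_voucher). Since O(post_bond) holds, K gives O(inform_voucher).
The contrapositive of premise 5 (O(¬sign_ledger → ¬inform_voucher)) is O(inform_voucher → sign_ledger), and O(inform_voucher) is already established, so O(sign_ledger).
Premise 9 is O(sound_alarm → ¬sign_ledger); contrapositively O(sign_ledger → ¬sound_alarm). Since O(sign_ledger) holds, K gives O(¬sound_alarm).
However, premise 4 gives O(sound_alarm).
We now have both O(¬sound_alarm) and O(sound_alarm) — sound_alarm is simultaneously obligatory and forbidden, violating the D-axiom.

Inconsistent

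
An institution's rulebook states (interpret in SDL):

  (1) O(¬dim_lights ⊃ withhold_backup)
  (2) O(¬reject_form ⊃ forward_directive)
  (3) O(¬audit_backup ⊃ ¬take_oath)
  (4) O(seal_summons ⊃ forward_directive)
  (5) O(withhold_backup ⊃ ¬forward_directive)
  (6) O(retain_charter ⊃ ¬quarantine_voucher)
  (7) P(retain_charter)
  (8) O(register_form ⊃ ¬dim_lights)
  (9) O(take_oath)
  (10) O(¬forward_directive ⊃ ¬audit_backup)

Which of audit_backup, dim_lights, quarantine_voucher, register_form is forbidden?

register_form

Premise 9 states O(take_oath) outright.
Premise 3 is O(¬audit_backup ⊃ ¬take_oath); contrapositively O(take_oath ⊃ audit_backup). Since O(take_oath) holds, K gives O(audit_backup).
The contrapositive of premise 10 (O(¬forward_directive ⊃ ¬audit_backup)) is O(audit_backup ⊃ forward_directive), and O(audit_backup) is already established, so O(forward_directive).
The contrapositive of premise 5 (O(withhold_backup ⊃ ¬forward_directive)) is O(forward_directive ⊃ ¬withhold_backup), and O(forward_directive) is already established, so O(¬withhold_backup).
Premise 1, O(¬dim_lights ⊃ withhold_backup), contraposes to O(¬withhold_backup ⊃ dim_lights); with O(¬withhold_backup) we get O(dim_lights).
Premise 8, O(register_form ⊃ ¬dim_lights), contraposes to O(dim_lights ⊃ ¬register_form); with O(dim_lights) we get O(¬register_form).
So O(¬register_form) holds, i.e. register_form is forbidden. None of the other listed options is forbidden under the premises.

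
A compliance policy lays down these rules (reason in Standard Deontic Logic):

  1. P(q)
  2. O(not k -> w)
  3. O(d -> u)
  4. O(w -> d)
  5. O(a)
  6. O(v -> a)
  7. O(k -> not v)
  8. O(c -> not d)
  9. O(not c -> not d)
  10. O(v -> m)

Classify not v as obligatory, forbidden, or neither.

Obligatory

Premises 8 and 9 are O(c -> not d) and O(not c -> not d); every ideal world satisfies c or not c, so in either case not d holds — hence O(not d).
Premise 4 is O(w -> d); contrapositively O(not d -> not w). Since O(not d) holds, K gives O(not w).
The contrapositive of premise 2 (O(not k -> w)) is O(not w -> k), and O(not w) is already established, so O(k).
From O(k) and premise 7, O(k -> not v), we obtain O(not v).
Premises 1, 3, 5, 6, 10 do not contribute to this derivation.
Hence not v is obligatory.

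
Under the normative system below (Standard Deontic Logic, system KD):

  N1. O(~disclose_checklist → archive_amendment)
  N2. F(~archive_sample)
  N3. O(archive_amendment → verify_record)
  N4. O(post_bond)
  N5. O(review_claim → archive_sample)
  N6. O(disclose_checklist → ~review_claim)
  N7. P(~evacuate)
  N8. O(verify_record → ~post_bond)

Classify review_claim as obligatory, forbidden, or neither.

From premise 4 we have O(post_bond).
Premise 8 is O(verify_record → ~post_bond); contrapositively O(post_bond → ~verify_record). Since O(post_bond) holds, K gives O(~verify_record).
Premise 3 is O(archive_amendment → verify_record); contrapositively O(~verify_record → ~archive_amendment). Since O(~verify_record) holds, K gives O(~archive_amendment).
The contrapositive of premise 1 (O(~disclose_checklist → archive_amendment)) is O(~archive_amendment → disclose_checklist), and O(~archive_amendment) is already established, so O(disclose_checklist).
From O(disclose_checklist) and premise 6, O(disclose_checklist → ~review_claim), we obtain O(~review_claim).
Premises 2, 5, 7 do not contribute to this derivation.
Thus O(~review_claim), which is F(review_claim): review_claim is forbidden.

Forbidden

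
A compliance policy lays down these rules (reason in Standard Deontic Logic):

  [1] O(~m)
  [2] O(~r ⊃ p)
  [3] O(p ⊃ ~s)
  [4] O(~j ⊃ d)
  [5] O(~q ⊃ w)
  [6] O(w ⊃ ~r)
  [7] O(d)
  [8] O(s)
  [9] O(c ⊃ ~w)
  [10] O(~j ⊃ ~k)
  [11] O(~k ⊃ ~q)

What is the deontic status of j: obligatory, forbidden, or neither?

From premise 8 we have O(s).
Premise 3 is O(p ⊃ ~s); contrapositively O(s ⊃ ~p). Since O(s) holds, K gives O(~p).
Premise 2, O(~r ⊃ p), contraposes to O(~p ⊃ r); with O(~p) we get O(r).
Premise 6, O(w ⊃ ~r), contraposes to O(r ⊃ ~w); with O(r) we get O(~w).
The contrapositive of premise 5 (O(~q ⊃ w)) is O(~w ⊃ q), and O(~w) is already established, so O(q).
Premise 11 is O(~k ⊃ ~q); contrapositively O(q ⊃ k). Since O(q) holds, K gives O(k).
Premise 10, O(~j ⊃ ~k), contraposes to O(k ⊃ j); with O(k) we get O(j).
Premises 1, 4, 7, 9 do not contribute to this derivation.
Hence j is obligatory.

Obligatory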